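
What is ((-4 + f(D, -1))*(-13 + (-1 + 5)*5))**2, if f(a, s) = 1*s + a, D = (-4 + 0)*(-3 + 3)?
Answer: 1225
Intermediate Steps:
D = 0 (D = -4*0 = 0)
f(a, s) = a + s (f(a, s) = s + a = a + s)
((-4 + f(D, -1))*(-13 + (-1 + 5)*5))**2 = ((-4 + (0 - 1))*(-13 + (-1 + 5)*5))**2 = ((-4 - 1)*(-13 + 4*5))**2 = (-5*(-13 + 20))**2 = (-5*7)**2 = (-35)**2 = 1225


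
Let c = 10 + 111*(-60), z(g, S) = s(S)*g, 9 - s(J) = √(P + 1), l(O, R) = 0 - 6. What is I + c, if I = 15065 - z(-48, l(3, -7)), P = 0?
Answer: 8799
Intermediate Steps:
l(O, R) = -6
s(J) = 8 (s(J) = 9 - √(0 + 1) = 9 - √1 = 9 - 1*1 = 9 - 1 = 8)
z(g, S) = 8*g
I = 15449 (I = 15065 - 8*(-48) = 15065 - 1*(-384) = 15065 + 384 = 15449)
c = -6650 (c = 10 - 6660 = -6650)
I + c = 15449 - 6650 = 8799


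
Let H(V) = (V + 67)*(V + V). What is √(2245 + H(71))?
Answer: √21841 ≈ 147.79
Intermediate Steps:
H(V) = 2*V*(67 + V) (H(V) = (67 + V)*(2*V) = 2*V*(67 + V))
√(2245 + H(71)) = √(2245 + 2*71*(67 + 71)) = √(2245 + 2*71*138) = √(2245 + 19596) = √21841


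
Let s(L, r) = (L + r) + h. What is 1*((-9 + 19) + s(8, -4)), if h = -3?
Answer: 11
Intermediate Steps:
s(L, r) = -3 + L + r (s(L, r) = (L + r) - 3 = -3 + L + r)
1*((-9 + 19) + s(8, -4)) = 1*((-9 + 19) + (-3 + 8 - 4)) = 1*(10 + 1) = 1*11 = 11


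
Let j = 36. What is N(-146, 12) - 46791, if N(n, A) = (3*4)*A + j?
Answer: -46611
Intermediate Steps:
N(n, A) = 36 + 12*A (N(n, A) = (3*4)*A + 36 = 12*A + 36 = 36 + 12*A)
N(-146, 12) - 46791 = (36 + 12*12) - 46791 = (36 + 144) - 46791 = 180 - 46791 = -46611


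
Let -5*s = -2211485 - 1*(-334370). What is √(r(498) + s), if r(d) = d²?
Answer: 7*√12723 ≈ 789.57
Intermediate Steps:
s = 375423 (s = -(-2211485 - 1*(-334370))/5 = -(-2211485 + 334370)/5 = -⅕*(-1877115) = 375423)
√(r(498) + s) = √(498² + 375423) = √(248004 + 375423) = √623427 = 7*√12723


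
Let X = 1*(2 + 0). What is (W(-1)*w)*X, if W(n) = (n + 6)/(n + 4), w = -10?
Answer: -100/3 ≈ -33.333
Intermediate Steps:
X = 2 (X = 1*2 = 2)
W(n) = (6 + n)/(4 + n)
(W(-1)*w)*X = (((6 - 1)/(4 - 1))*(-10))*2 = ((5/3)*(-10))*2 = -50/3*2 = -100/3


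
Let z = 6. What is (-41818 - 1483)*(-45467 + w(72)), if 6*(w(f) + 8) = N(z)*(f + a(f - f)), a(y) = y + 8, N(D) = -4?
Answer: 5914267085/3 ≈ 1.9714e+9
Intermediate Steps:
a(y) = 8 + y
w(f) = -40/3 - 2*f/3 (w(f) = -8 + (-4*(f + (8 + (f - f))))/6 = -8 + (-4*(f + (8 + 0)))/6 = -8 + (-4*(f + 8))/6 = -8 + (-4*(8 + f))/6 = -8 + (-32 - 4*f)/6 = -8 + (-16/3 - 2*f/3) = -40/3 - 2*f/3)
(-41818 - 1483)*(-45467 + w(72)) = (-41818 - 1483)*(-45467 + (-40/3 - ⅔*72)) = -43301*(-45467 + (-40/3 - 48)) = -43301*(-45467 - 184/3) = -43301*(-136585/3) = 5914267085/3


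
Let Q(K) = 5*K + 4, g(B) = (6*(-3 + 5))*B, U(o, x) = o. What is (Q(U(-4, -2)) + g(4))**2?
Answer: 1024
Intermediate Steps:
g(B) = 12*B (g(B) = (6*2)*B = 12*B)
Q(K) = 4 + 5*K
(Q(U(-4, -2)) + g(4))**2 = ((4 + 5*(-4)) + 12*4)**2 = ((4 - 20) + 48)**2 = (-16 + 48)**2 = 32**2 = 1024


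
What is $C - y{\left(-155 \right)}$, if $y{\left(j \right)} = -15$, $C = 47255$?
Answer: $47270$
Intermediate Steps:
$C - y{\left(-155 \right)} = 47255 - -15 = 47255 + 15 = 47270$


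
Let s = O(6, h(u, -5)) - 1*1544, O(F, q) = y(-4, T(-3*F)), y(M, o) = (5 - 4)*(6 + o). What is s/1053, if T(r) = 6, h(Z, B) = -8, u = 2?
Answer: -1532/1053 ≈ -1.4549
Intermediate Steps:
y(M, o) = 6 + o (y(M, o) = 1*(6 + o) = 6 + o)
O(F, q) = 12 (O(F, q) = 6 + 6 = 12)
s = -1532 (s = 12 - 1*1544 = 12 - 1544 = -1532)
s/1053 = -1532/1053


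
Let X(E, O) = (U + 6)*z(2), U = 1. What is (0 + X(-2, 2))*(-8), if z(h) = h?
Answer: -112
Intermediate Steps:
X(E, O) = 14 (X(E, O) = (1 + 6)*2 = 7*2 = 14)
(0 + X(-2, 2))*(-8) = (0 + 14)*(-8) = 14*(-8) = -112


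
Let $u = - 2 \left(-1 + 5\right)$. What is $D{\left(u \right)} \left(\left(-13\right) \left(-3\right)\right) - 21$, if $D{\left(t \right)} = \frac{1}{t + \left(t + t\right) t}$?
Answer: $- \frac{827}{40} \approx -20.675$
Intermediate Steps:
$u = -8$ ($u = \left(-2\right) 4 = -8$)
$D{\left(t \right)} = \frac{1}{t + 2 t^{2}}$ ($D{\left(t \right)} = \frac{1}{t + 2 t t} = \frac{1}{t + 2 t^{2}}$)
$D{\left(u \right)} \left(\left(-13\right) \left(-3\right)\right) - 21 = \frac{1}{\left(-8\right) \left(1 + 2 \left(-8\right)\right)} \left(\left(-13\right) \left(-3\right)\right) - 21 = - \frac{1}{8 \left(1 - 16\right)} 39 - 21 = - \frac{1}{8 \left(-15\right)} 39 - 21 = \left(- \frac{1}{8}\right) \left(- \frac{1}{15}\right) 39 - 21 = \frac{1}{120} \cdot 39 - 21 = \frac{13}{40} - 21 = - \frac{827}{40}$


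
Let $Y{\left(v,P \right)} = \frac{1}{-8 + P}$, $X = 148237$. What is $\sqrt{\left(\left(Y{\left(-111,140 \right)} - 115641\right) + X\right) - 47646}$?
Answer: $\frac{i \sqrt{65557767}}{66} \approx 122.68 i$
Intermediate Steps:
$\sqrt{\left(\left(Y{\left(-111,140 \right)} - 115641\right) + X\right) - 47646} = \sqrt{\left(\left(\frac{1}{-8 + 140} - 115641\right) + 148237\right) - 47646} = \sqrt{\left(\left(\frac{1}{132} - 115641\right) + 148237\right) - 47646} = \sqrt{\left(- \frac{15264611}{132} + 148237\right) - 47646} = \sqrt{\frac{4302673}{132} - 47646} = \sqrt{- \frac{1986599}{132}} = \frac{i \sqrt{65557767}}{66}$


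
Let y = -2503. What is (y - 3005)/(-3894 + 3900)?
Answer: -918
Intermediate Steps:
(y - 3005)/(-3894 + 3900) = (-2503 - 3005)/(-3894 + 3900) = -5508/6 = -5508*⅙ = -918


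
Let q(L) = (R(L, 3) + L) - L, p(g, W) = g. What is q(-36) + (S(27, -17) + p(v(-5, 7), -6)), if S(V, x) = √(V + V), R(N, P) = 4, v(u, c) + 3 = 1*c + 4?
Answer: 12 + 3*√6 ≈ 19.348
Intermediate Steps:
v(u, c) = 1 + c (v(u, c) = -3 + (1*c + 4) = -3 + (c + 4) = -3 + (4 + c) = 1 + c)
S(V, x) = √2*√V (S(V, x) = √(2*V) = √2*√V)
q(L) = 4 (q(L) = (4 + L) - L = 4)
q(-36) + (S(27, -17) + p(v(-5, 7), -6)) = 4 + (√2*√27 + (1 + 7)) = 4 + (√2*(3*√3) + 8) = 4 + (3*√6 + 8) = 4 + (8 + 3*√6) = 12 + 3*√6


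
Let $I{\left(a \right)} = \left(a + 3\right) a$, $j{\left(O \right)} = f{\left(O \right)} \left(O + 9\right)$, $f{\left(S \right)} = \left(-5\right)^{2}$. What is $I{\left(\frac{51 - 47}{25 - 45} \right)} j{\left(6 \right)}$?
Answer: $-210$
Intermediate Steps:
$f{\left(S \right)} = 25$
$j{\left(O \right)} = 225 + 25 O$ ($j{\left(O \right)} = 25 \left(O + 9\right) = 25 \left(9 + O\right) = 225 + 25 O$)
$I{\left(a \right)} = a \left(3 + a\right)$ ($I{\left(a \right)} = \left(3 + a\right) a = a \left(3 + a\right)$)
$I{\left(\frac{51 - 47}{25 - 45} \right)} j{\left(6 \right)} = \frac{51 - 47}{25 - 45} \left(3 + \frac{51 - 47}{25 - 45}\right) \left(225 + 25 \cdot 6\right) = \frac{4}{-20} \left(3 + \frac{4}{-20}\right) \left(225 + 150\right) = 4 \left(- \frac{1}{20}\right) \left(3 + 4 \left(- \frac{1}{20}\right)\right) 375 = - \frac{3 - \frac{1}{5}}{5} \cdot 375 = \left(- \frac{1}{5}\right) \frac{14}{5} \cdot 375 = \left(- \frac{14}{25}\right) 375 = -210$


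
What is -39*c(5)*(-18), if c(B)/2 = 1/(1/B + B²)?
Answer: 390/7 ≈ 55.714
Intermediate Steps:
c(B) = 2/(1/B + B²)
-39*c(5)*(-18) = -78*5/(1 + 5³)*(-18) = -78*5/(1 + 125)*(-18) = -78*5/126*(-18) = -39*5/63*(-18) = -65/21*(-18) = 390/7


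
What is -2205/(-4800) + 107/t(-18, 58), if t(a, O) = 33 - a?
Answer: 41737/16320 ≈ 2.5574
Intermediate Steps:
-2205/(-4800) + 107/t(-18, 58) = -2205/(-4800) + 107/(33 - 1*(-18)) = -2205*(-1/4800) + 107/(33 + 18) = 147/320 + 107/51 = 41737/16320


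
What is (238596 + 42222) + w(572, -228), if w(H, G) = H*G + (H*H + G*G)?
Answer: 529570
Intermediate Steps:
w(H, G) = G**2 + H**2 + G*H (w(H, G) = G*H + (H**2 + G**2) = G*H + (G**2 + H**2) = G**2 + H**2 + G*H)
(238596 + 42222) + w(572, -228) = (238596 + 42222) + ((-228)**2 + 572**2 - 228*572) = 280818 + (51984 + 327184 - 130416) = 280818 + 248752 = 529570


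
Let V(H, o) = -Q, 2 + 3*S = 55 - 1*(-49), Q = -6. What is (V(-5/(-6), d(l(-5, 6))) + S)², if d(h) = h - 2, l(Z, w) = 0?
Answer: 1600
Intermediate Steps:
d(h) = -2 + h
S = 34 (S = -⅔ + (55 - 1*(-49))/3 = -⅔ + (55 + 49)/3 = -⅔ + (⅓)*104 = -⅔ + 104/3 = 34)
V(H, o) = 6 (V(H, o) = -1*(-6) = 6)
(V(-5/(-6), d(l(-5, 6))) + S)² = (6 + 34)² = 40² = 1600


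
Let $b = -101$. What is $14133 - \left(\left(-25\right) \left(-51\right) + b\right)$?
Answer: $12959$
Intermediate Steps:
$14133 - \left(\left(-25\right) \left(-51\right) + b\right) = 14133 - \left(\left(-25\right) \left(-51\right) - 101\right) = 14133 - \left(1275 - 101\right) = 14133 - 1174 = 12959$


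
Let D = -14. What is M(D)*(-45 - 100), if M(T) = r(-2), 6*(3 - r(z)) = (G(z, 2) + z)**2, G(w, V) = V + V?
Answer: -1015/3 ≈ -338.33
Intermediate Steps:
G(w, V) = 2*V
r(z) = 3 - (4 + z)**2/6 (r(z) = 3 - (2*2 + z)**2/6 = 3 - (4 + z)**2/6)
M(T) = 7/3 (M(T) = 3 - (4 - 2)**2/6 = 3 - 1/6*2**2 = 3 - 1/6*4 = 3 - 2/3 = 7/3)
M(D)*(-45 - 100) = 7*(-45 - 100)/3 = (7/3)*(-145) = -1015/3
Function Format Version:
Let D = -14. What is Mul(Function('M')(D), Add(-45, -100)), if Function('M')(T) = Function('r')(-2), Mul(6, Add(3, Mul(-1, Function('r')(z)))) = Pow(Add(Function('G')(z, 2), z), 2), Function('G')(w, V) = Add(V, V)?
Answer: Rational(-1015, 3) ≈ -338.33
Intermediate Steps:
Function('G')(w, V) = Mul(2, V)
Function('r')(z) = Add(3, Mul(Rational(-1, 6), Pow(Add(4, z), 2))) (Function('r')(z) = Add(3, Mul(Rational(-1, 6), Pow(Add(Mul(2, 2), z), 2))) = Add(3, Mul(Rational(-1, 6), Pow(Add(4, z), 2))))
Function('M')(T) = Rational(7, 3) (Function('M')(T) = Add(3, Mul(Rational(-1, 6), Pow(Add(4, -2), 2))) = Add(3, Mul(Rational(-1, 6), Pow(2, 2))) = Add(3, Mul(Rational(-1, 6), 4)) = Add(3, Rational(-2, 3)) = Rational(7, 3))
Mul(Function('M')(D), Add(-45, -100)) = Mul(Rational(7, 3), Add(-45, -100)) = Mul(Rational(7, 3), -145) = Rational(-1015, 3)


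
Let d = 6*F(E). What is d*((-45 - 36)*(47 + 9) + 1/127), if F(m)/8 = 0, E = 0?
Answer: 0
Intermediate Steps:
F(m) = 0 (F(m) = 8*0 = 0)
d = 0 (d = 6*0 = 0)
d*((-45 - 36)*(47 + 9) + 1/127) = 0*((-45 - 36)*(47 + 9) + 1/127) = 0*(-81*56 + 1/127) = 0*(-4536 + 1/127) = 0*(-576071/127) = 0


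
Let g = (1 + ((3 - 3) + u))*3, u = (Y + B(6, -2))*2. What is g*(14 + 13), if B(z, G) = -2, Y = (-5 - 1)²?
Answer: 5589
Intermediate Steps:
Y = 36 (Y = (-6)² = 36)
u = 68 (u = (36 - 2)*2 = 34*2 = 68)
g = 207 (g = (1 + ((3 - 3) + 68))*3 = (1 + (0 + 68))*3 = (1 + 68)*3 = 69*3 = 207)
g*(14 + 13) = 207*(14 + 13) = 207*27 = 5589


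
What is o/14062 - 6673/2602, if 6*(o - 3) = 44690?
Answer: -111671035/54883986 ≈ -2.0347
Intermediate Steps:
o = 22354/3 (o = 3 + (1/6)*44690 = 3 + 22345/3 = 22354/3 ≈ 7451.3)
o/14062 - 6673/2602 = (22354/3)/14062 - 6673/2602 = (22354/3)*(1/14062) - 6673*1/2602 = 11177/21093 - 6673/2602 = -111671035/54883986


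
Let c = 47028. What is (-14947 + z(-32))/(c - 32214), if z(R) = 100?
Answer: -4949/4938 ≈ -1.0022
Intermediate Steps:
(-14947 + z(-32))/(c - 32214) = (-14947 + 100)/(47028 - 32214) = -14847/14814 = -14847*1/14814 = -4949/4938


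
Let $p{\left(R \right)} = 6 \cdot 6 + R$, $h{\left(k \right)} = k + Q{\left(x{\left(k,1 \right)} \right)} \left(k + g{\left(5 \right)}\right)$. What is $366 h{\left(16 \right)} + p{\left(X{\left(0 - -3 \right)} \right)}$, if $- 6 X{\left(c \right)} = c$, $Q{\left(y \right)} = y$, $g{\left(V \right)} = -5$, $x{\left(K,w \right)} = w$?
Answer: $\frac{19835}{2} \approx 9917.5$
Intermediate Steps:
$X{\left(c \right)} = - \frac{c}{6}$
$h{\left(k \right)} = -5 + 2 k$ ($h{\left(k \right)} = k + 1 \left(k - 5\right) = k + 1 \left(-5 + k\right) = k + \left(-5 + k\right) = -5 + 2 k$)
$p{\left(R \right)} = 36 + R$
$366 h{\left(16 \right)} + p{\left(X{\left(0 - -3 \right)} \right)} = 366 \left(-5 + 2 \cdot 16\right) + \left(36 - \frac{0 - -3}{6}\right) = 366 \left(-5 + 32\right) + \left(36 - \frac{0 + 3}{6}\right) = 366 \cdot 27 + \left(36 - \frac{1}{2}\right) = 9882 + \left(36 - \frac{1}{2}\right) = 9882 + \frac{71}{2} = \frac{19835}{2}$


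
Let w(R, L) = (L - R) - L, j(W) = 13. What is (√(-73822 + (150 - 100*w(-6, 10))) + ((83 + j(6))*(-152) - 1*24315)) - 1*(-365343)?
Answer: 326436 + 4*I*√4642 ≈ 3.2644e+5 + 272.53*I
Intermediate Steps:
w(R, L) = -R
(√(-73822 + (150 - 100*w(-6, 10))) + ((83 + j(6))*(-152) - 1*24315)) - 1*(-365343) = (√(-73822 + (150 - (-100)*(-6))) + ((83 + 13)*(-152) - 1*24315)) - 1*(-365343) = (√(-73822 + (150 - 100*6)) + (96*(-152) - 24315)) + 365343 = (√(-73822 + (150 - 600)) + (-14592 - 24315)) + 365343 = (√(-73822 - 450) - 38907) + 365343 = (√(-74272) - 38907) + 365343 = (4*I*√4642 - 38907) + 365343 = (-38907 + 4*I*√4642) + 365343 = 326436 + 4*I*√4642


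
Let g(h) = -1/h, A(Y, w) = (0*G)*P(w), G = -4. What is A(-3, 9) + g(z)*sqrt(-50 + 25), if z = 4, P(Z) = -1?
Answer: -5*I/4 ≈ -1.25*I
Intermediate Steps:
A(Y, w) = 0 (A(Y, w) = (0*(-4))*(-1) = 0*(-1) = 0)
A(-3, 9) + g(z)*sqrt(-50 + 25) = 0 + (-1/4)*sqrt(-50 + 25) = 0 + (-1*1/4)*sqrt(-25) = 0 - 5*I/4 = -5*I/4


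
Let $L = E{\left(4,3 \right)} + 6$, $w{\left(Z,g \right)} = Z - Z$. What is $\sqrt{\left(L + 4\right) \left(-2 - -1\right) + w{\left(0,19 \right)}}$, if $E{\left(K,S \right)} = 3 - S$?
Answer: $i \sqrt{10} \approx 3.1623 i$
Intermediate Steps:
$w{\left(Z,g \right)} = 0$
$L = 6$ ($L = \left(3 - 3\right) + 6 = 0 + 6 = 6$)
$\sqrt{\left(L + 4\right) \left(-2 - -1\right) + w{\left(0,19 \right)}} = \sqrt{\left(6 + 4\right) \left(-2 - -1\right) + 0} = \sqrt{10 \left(-2 + 1\right) + 0} = \sqrt{10 \left(-1\right) + 0} = \sqrt{-10 + 0} = \sqrt{-10} = i \sqrt{10}$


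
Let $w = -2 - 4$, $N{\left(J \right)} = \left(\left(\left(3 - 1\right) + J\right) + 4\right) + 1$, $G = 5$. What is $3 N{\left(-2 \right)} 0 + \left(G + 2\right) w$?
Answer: $-42$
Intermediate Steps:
$N{\left(J \right)} = 7 + J$ ($N{\left(J \right)} = \left(\left(2 + J\right) + 4\right) + 1 = \left(6 + J\right) + 1 = 7 + J$)
$w = -6$
$3 N{\left(-2 \right)} 0 + \left(G + 2\right) w = 3 \left(7 - 2\right) 0 + \left(5 + 2\right) \left(-6\right) = 3 \cdot 5 \cdot 0 + 7 \left(-6\right) = 3 \cdot 0 - 42 = 0 - 42 = -42$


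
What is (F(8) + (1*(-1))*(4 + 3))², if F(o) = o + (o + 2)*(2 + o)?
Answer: 10201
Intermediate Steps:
F(o) = o + (2 + o)² (F(o) = o + (2 + o)*(2 + o) = o + (2 + o)²)
(F(8) + (1*(-1))*(4 + 3))² = ((8 + (2 + 8)²) + (1*(-1))*(4 + 3))² = ((8 + 10²) - 1*7)² = ((8 + 100) - 7)² = (108 - 7)² = 101² = 10201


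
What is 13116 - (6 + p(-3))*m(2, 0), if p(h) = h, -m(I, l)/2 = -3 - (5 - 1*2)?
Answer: 13080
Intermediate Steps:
m(I, l) = 12 (m(I, l) = -2*(-3 - (5 - 1*2)) = -2*(-3 - (5 - 2)) = -2*(-3 - 1*3) = -2*(-3 - 3) = -2*(-6) = 12)
13116 - (6 + p(-3))*m(2, 0) = 13116 - (6 - 3)*12 = 13116 - 3*12 = 13116 - 1*36 = 13116 - 36 = 13080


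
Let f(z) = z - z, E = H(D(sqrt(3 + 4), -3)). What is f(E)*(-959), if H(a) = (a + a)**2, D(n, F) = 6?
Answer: 0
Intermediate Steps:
H(a) = 4*a**2 (H(a) = (2*a)**2 = 4*a**2)
E = 144 (E = 4*6**2 = 4*36 = 144)
f(z) = 0
f(E)*(-959) = 0*(-959) = 0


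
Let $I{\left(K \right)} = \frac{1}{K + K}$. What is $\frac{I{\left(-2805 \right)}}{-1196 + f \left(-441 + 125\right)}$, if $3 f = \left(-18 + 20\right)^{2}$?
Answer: $\frac{1}{9073240} \approx 1.1021 \cdot 10^{-7}$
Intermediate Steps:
$f = \frac{4}{3}$ ($f = \frac{\left(-18 + 20\right)^{2}}{3} = \frac{2^{2}}{3} = \frac{1}{3} \cdot 4 = \frac{4}{3} \approx 1.3333$)
$I{\left(K \right)} = \frac{1}{2 K}$
$\frac{I{\left(-2805 \right)}}{-1196 + f \left(-441 + 125\right)} = \frac{\frac{1}{2} \frac{1}{-2805}}{-1196 + \frac{4 \left(-441 + 125\right)}{3}} = \frac{\frac{1}{2} \left(- \frac{1}{2805}\right)}{-1196 + \frac{4}{3} \left(-316\right)} = - \frac{1}{5610 \left(-1196 - \frac{1264}{3}\right)} = - \frac{1}{5610 \left(- \frac{4852}{3}\right)} = \left(- \frac{1}{5610}\right) \left(- \frac{3}{4852}\right) = \frac{1}{9073240}$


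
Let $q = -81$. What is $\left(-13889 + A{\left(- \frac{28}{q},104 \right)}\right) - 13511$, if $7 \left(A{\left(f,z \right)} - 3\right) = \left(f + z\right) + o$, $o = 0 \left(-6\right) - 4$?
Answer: $- \frac{15525971}{567} \approx -27383.0$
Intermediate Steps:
$o = -4$ ($o = 0 - 4 = -4$)
$A{\left(f,z \right)} = \frac{17}{7} + \frac{f}{7} + \frac{z}{7}$ ($A{\left(f,z \right)} = 3 + \frac{\left(f + z\right) - 4}{7} = 3 + \frac{-4 + f + z}{7} = 3 + \left(- \frac{4}{7} + \frac{f}{7} + \frac{z}{7}\right) = \frac{17}{7} + \frac{f}{7} + \frac{z}{7}$)
$\left(-13889 + A{\left(- \frac{28}{q},104 \right)}\right) - 13511 = \left(-13889 + \left(\frac{17}{7} + \frac{\left(-28\right) \frac{1}{-81}}{7} + \frac{1}{7} \cdot 104\right)\right) - 13511 = \left(-13889 + \left(\frac{17}{7} + \frac{\left(-28\right) \left(- \frac{1}{81}\right)}{7} + \frac{104}{7}\right)\right) - 13511 = \left(-13889 + \left(\frac{17}{7} + \frac{1}{7} \cdot \frac{28}{81} + \frac{104}{7}\right)\right) - 13511 = \left(-13889 + \left(\frac{17}{7} + \frac{4}{81} + \frac{104}{7}\right)\right) - 13511 = \left(-13889 + \frac{9829}{567}\right) - 13511 = - \frac{7865234}{567} - 13511 = - \frac{15525971}{567}$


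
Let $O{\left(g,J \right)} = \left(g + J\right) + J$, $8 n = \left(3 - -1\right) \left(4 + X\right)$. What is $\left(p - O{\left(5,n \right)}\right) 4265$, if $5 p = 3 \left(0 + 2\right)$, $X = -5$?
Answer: $-11942$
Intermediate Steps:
$n = - \frac{1}{2}$ ($n = \frac{\left(3 - -1\right) \left(4 - 5\right)}{8} = \frac{\left(3 + 1\right) \left(-1\right)}{8} = \frac{4 \left(-1\right)}{8} = \frac{1}{8} \left(-4\right) = - \frac{1}{2} \approx -0.5$)
$O{\left(g,J \right)} = g + 2 J$ ($O{\left(g,J \right)} = \left(J + g\right) + J = g + 2 J$)
$p = \frac{6}{5}$ ($p = \frac{3 \left(0 + 2\right)}{5} = \frac{3 \cdot 2}{5} = \frac{1}{5} \cdot 6 = \frac{6}{5} \approx 1.2$)
$\left(p - O{\left(5,n \right)}\right) 4265 = \left(\frac{6}{5} - \left(5 + 2 \left(- \frac{1}{2}\right)\right)\right) 4265 = \left(\frac{6}{5} - \left(5 - 1\right)\right) 4265 = \left(\frac{6}{5} - 4\right) 4265 = \left(- \frac{14}{5}\right) 4265 = -11942$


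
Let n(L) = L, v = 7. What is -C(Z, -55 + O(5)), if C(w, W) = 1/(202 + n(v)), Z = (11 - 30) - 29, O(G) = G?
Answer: -1/209 ≈ -0.0047847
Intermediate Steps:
Z = -48 (Z = -19 - 29 = -48)
C(w, W) = 1/209 (C(w, W) = 1/(202 + 7) = 1/209)
-C(Z, -55 + O(5)) = -1*1/209 = -1/209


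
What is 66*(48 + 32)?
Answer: 5280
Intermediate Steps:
66*(48 + 32) = 66*80 = 5280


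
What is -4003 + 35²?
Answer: -2778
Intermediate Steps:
-4003 + 35² = -4003 + 1225 = -2778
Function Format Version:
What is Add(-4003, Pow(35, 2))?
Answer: -2778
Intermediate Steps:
Add(-4003, Pow(35, 2)) = Add(-4003, 1225) = -2778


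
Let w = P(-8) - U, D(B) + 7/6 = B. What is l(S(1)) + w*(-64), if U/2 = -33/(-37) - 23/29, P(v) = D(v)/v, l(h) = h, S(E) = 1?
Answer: -192137/3219 ≈ -59.688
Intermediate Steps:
D(B) = -7/6 + B
P(v) = (-7/6 + v)/v
U = 212/1073 (U = 2*(-33/(-37) - 23/29) = 2*(-33*(-1/37) - 23*1/29) = 2*(33/37 - 23/29) = 2*(106/1073) = 212/1073 ≈ 0.19758)
w = 48839/51504 (w = (-7/6 - 8)/(-8) - 1*212/1073 = -⅛*(-55/6) - 212/1073 = 55/48 - 212/1073 = 48839/51504 ≈ 0.94826)
l(S(1)) + w*(-64) = 1 + (48839/51504)*(-64) = 1 - 195356/3219 = -192137/3219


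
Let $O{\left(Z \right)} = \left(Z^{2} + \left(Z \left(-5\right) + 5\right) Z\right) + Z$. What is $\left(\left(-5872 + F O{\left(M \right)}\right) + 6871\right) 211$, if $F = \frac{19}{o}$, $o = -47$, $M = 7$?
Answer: $\frac{10524469}{47} \approx 2.2392 \cdot 10^{5}$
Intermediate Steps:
$F = - \frac{19}{47}$ ($F = \frac{19}{-47} = 19 \left(- \frac{1}{47}\right) = - \frac{19}{47} \approx -0.40426$)
$O{\left(Z \right)} = Z + Z^{2} + Z \left(5 - 5 Z\right)$ ($O{\left(Z \right)} = \left(Z^{2} + \left(- 5 Z + 5\right) Z\right) + Z = \left(Z^{2} + \left(5 - 5 Z\right) Z\right) + Z = \left(Z^{2} + Z \left(5 - 5 Z\right)\right) + Z = Z + Z^{2} + Z \left(5 - 5 Z\right)$)
$\left(\left(-5872 + F O{\left(M \right)}\right) + 6871\right) 211 = \left(\left(-5872 - \frac{19 \cdot 2 \cdot 7 \left(3 - 14\right)}{47}\right) + 6871\right) 211 = \left(\left(-5872 - \frac{19 \cdot 2 \cdot 7 \left(-11\right)}{47}\right) + 6871\right) 211 = \left(\left(-5872 - - \frac{2926}{47}\right) + 6871\right) 211 = \left(\left(-5872 + \frac{2926}{47}\right) + 6871\right) 211 = \left(- \frac{273058}{47} + 6871\right) 211 = \frac{49879}{47} \cdot 211 = \frac{10524469}{47}$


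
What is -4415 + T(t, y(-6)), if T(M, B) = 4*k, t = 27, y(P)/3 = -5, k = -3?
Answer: -4427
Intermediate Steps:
y(P) = -15 (y(P) = 3*(-5) = -15)
T(M, B) = -12 (T(M, B) = 4*(-3) = -12)
-4415 + T(t, y(-6)) = -4415 - 12 = -4427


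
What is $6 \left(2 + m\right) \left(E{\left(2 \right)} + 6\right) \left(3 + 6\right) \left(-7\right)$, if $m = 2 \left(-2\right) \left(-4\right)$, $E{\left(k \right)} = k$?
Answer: $-54432$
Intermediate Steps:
$m = 16$ ($m = \left(-4\right) \left(-4\right) = 16$)
$6 \left(2 + m\right) \left(E{\left(2 \right)} + 6\right) \left(3 + 6\right) \left(-7\right) = 6 \left(2 + 16\right) \left(2 + 6\right) \left(3 + 6\right) \left(-7\right) = 6 \cdot 18 \cdot 8 \cdot 9 \left(-7\right) = 108 \cdot 72 \left(-7\right) = 7776 \left(-7\right) = -54432$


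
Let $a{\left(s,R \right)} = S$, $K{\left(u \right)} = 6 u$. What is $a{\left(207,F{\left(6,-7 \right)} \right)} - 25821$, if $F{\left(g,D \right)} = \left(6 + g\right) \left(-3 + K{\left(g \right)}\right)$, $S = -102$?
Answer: $-25923$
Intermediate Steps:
$F{\left(g,D \right)} = \left(-3 + 6 g\right) \left(6 + g\right)$ ($F{\left(g,D \right)} = \left(6 + g\right) \left(-3 + 6 g\right) = \left(-3 + 6 g\right) \left(6 + g\right)$)
$a{\left(s,R \right)} = -102$
$a{\left(207,F{\left(6,-7 \right)} \right)} - 25821 = -102 - 25821 = -25923$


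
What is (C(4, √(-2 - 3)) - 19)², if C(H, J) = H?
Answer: 225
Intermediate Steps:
(C(4, √(-2 - 3)) - 19)² = (4 - 19)² = (-15)² = 225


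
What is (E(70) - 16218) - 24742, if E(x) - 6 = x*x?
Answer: -36054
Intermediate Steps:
E(x) = 6 + x² (E(x) = 6 + x*x = 6 + x²)
(E(70) - 16218) - 24742 = ((6 + 70²) - 16218) - 24742 = ((6 + 4900) - 16218) - 24742 = (4906 - 16218) - 24742 = -11312 - 24742 = -36054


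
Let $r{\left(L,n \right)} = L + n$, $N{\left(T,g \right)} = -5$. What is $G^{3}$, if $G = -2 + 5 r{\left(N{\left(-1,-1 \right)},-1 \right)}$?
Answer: $-32768$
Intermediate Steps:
$G = -32$ ($G = -2 + 5 \left(-5 - 1\right) = -2 + 5 \left(-6\right) = -2 - 30 = -32$)
$G^{3} = \left(-32\right)^{3} = -32768$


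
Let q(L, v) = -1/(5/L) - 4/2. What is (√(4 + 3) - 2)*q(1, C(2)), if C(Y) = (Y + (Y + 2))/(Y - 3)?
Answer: 22/5 - 11*√7/5 ≈ -1.4207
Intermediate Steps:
C(Y) = (2 + 2*Y)/(-3 + Y) (C(Y) = (Y + (2 + Y))/(-3 + Y) = (2 + 2*Y)/(-3 + Y))
q(L, v) = -2 - L/5 (q(L, v) = -L/5 - 4*½ = -L/5 - 2 = -2 - L/5)
(√(4 + 3) - 2)*q(1, C(2)) = (√(4 + 3) - 2)*(-2 - ⅕*1) = (√7 - 2)*(-2 - ⅕) = (-2 + √7)*(-11/5) = 22/5 - 11*√7/5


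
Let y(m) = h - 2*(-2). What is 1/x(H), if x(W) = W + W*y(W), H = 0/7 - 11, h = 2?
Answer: -1/77 ≈ -0.012987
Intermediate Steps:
H = -11 (H = 0*(1/7) - 11 = 0 - 11 = -11)
y(m) = 6 (y(m) = 2 - 2*(-2) = 2 + 4 = 6)
x(W) = 7*W (x(W) = W + W*6 = W + 6*W = 7*W)
1/x(H) = 1/(7*(-11)) = 1/(-77) = -1/77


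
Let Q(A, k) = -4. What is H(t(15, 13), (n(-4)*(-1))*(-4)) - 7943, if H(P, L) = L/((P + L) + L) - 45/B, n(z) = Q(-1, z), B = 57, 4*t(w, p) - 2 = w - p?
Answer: -4678588/589 ≈ -7943.3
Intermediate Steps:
t(w, p) = ½ - p/4 + w/4 (t(w, p) = ½ + (w - p)/4 = ½ + (-p/4 + w/4) = ½ - p/4 + w/4)
n(z) = -4
H(P, L) = -15/19 + L/(P + 2*L) (H(P, L) = L/((P + L) + L) - 45/57 = L/((L + P) + L) - 45*1/57 = L/(P + 2*L) - 15/19 = -15/19 + L/(P + 2*L))
H(t(15, 13), (n(-4)*(-1))*(-4)) - 7943 = (-15*(½ - ¼*13 + (¼)*15) - 11*(-4*(-1))*(-4))/(19*((½ - ¼*13 + (¼)*15) + 2*(-4*(-1)*(-4)))) - 7943 = (-15*(½ - 13/4 + 15/4) - 44*(-4))/(19*((½ - 13/4 + 15/4) + 2*(4*(-4)))) - 7943 = (-15*1 - 11*(-16))/(19*(1 + 2*(-16))) - 7943 = (-15 + 176)/(19*(1 - 32)) - 7943 = (1/19)*161/(-31) - 7943 = (1/19)*(-1/31)*161 - 7943 = -161/589 - 7943 = -4678588/589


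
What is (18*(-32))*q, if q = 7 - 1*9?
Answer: 1152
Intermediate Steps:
q = -2 (q = 7 - 9 = -2)
(18*(-32))*q = (18*(-32))*(-2) = -576*(-2) = 1152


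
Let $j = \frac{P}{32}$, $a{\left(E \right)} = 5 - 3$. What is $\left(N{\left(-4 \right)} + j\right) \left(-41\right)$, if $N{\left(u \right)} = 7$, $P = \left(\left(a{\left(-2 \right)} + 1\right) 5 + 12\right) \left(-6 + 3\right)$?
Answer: $- \frac{5863}{32} \approx -183.22$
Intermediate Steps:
$a{\left(E \right)} = 2$ ($a{\left(E \right)} = 5 - 3 = 2$)
$P = -81$ ($P = \left(\left(2 + 1\right) 5 + 12\right) \left(-6 + 3\right) = \left(3 \cdot 5 + 12\right) \left(-3\right) = \left(15 + 12\right) \left(-3\right) = 27 \left(-3\right) = -81$)
$j = - \frac{81}{32} \approx -2.5313$
$\left(N{\left(-4 \right)} + j\right) \left(-41\right) = \left(7 - \frac{81}{32}\right) \left(-41\right) = \frac{143}{32} \left(-41\right) = - \frac{5863}{32}$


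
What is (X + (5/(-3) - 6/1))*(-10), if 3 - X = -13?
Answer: -250/3 ≈ -83.333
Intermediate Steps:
X = 16 (X = 3 - 1*(-13) = 3 + 13 = 16)
(X + (5/(-3) - 6/1))*(-10) = (16 + (5/(-3) - 6/1))*(-10) = (16 + (5*(-1/3) - 6*1))*(-10) = (16 + (-5/3 - 6))*(-10) = (16 - 23/3)*(-10) = (25/3)*(-10) = -250/3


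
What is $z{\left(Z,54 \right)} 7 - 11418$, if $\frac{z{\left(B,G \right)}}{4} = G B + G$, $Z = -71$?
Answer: $-117258$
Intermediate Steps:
$z{\left(B,G \right)} = 4 G + 4 B G$ ($z{\left(B,G \right)} = 4 \left(G B + G\right) = 4 \left(B G + G\right) = 4 \left(G + B G\right) = 4 G + 4 B G$)
$z{\left(Z,54 \right)} 7 - 11418 = 4 \cdot 54 \left(1 - 71\right) 7 - 11418 = 4 \cdot 54 \left(-70\right) 7 - 11418 = \left(-15120\right) 7 - 11418 = -105840 - 11418 = -117258$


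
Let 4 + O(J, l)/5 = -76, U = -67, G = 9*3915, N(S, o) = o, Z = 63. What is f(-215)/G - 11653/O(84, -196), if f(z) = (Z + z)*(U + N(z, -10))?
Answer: 83055011/2818800 ≈ 29.465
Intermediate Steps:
G = 35235
O(J, l) = -400 (O(J, l) = -20 + 5*(-76) = -20 - 380 = -400)
f(z) = -4851 - 77*z (f(z) = (63 + z)*(-67 - 10) = (63 + z)*(-77) = -4851 - 77*z)
f(-215)/G - 11653/O(84, -196) = (-4851 - 77*(-215))/35235 - 11653/(-400) = (-4851 + 16555)*(1/35235) - 11653*(-1/400) = 11704*(1/35235) + 11653/400 = 11704/35235 + 11653/400 = 83055011/2818800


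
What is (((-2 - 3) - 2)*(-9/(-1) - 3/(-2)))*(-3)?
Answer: 441/2 ≈ 220.50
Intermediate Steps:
(((-2 - 3) - 2)*(-9/(-1) - 3/(-2)))*(-3) = ((-5 - 2)*(-9*(-1) - 3*(-½)))*(-3) = -7*(9 + 3/2)*(-3) = -7*21/2*(-3) = -147/2*(-3) = 441/2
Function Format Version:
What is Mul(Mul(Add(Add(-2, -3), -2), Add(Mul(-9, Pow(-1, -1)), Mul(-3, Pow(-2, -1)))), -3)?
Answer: Rational(441, 2) ≈ 220.50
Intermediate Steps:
Mul(Mul(Add(Add(-2, -3), -2), Add(Mul(-9, Pow(-1, -1)), Mul(-3, Pow(-2, -1)))), -3) = Mul(Mul(Add(-5, -2), Add(Mul(-9, -1), Mul(-3, Rational(-1, 2)))), -3) = Mul(Mul(-7, Add(9, Rational(3, 2))), -3) = Mul(Mul(-7, Rational(21, 2)), -3) = Mul(Rational(-147, 2), -3) = Rational(441, 2)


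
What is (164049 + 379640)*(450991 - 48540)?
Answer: 218808181739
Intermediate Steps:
(164049 + 379640)*(450991 - 48540) = 543689*402451 = 218808181739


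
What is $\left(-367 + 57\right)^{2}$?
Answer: $96100$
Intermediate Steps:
$\left(-367 + 57\right)^{2} = \left(-310\right)^{2} = 96100$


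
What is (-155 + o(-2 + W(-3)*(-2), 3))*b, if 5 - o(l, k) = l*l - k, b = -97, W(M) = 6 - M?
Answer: 53059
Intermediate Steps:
o(l, k) = 5 + k - l² (o(l, k) = 5 - (l*l - k) = 5 - (l² - k) = 5 + (k - l²) = 5 + k - l²)
(-155 + o(-2 + W(-3)*(-2), 3))*b = (-155 + (5 + 3 - (-2 + (6 - 1*(-3))*(-2))²))*(-97) = (-155 + (5 + 3 - (-2 + (6 + 3)*(-2))²))*(-97) = (-155 + (5 + 3 - (-2 + 9*(-2))²))*(-97) = (-155 + (5 + 3 - (-2 - 18)²))*(-97) = (-155 + (5 + 3 - 1*(-20)²))*(-97) = (-155 + (5 + 3 - 1*400))*(-97) = (-155 + (5 + 3 - 400))*(-97) = (-155 - 392)*(-97) = -547*(-97) = 53059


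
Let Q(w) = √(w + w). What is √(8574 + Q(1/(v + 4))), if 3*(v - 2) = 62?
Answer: √(857400 + 5*√30)/10 ≈ 92.597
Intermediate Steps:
v = 68/3 (v = 2 + (⅓)*62 = 2 + 62/3 = 68/3 ≈ 22.667)
Q(w) = √2*√w (Q(w) = √(2*w) = √2*√w)
√(8574 + Q(1/(v + 4))) = √(8574 + √2*√(1/(68/3 + 4))) = √(8574 + √2*√(1/(80/3))) = √(8574 + √2*√(3/80)) = √(8574 + √2*(√15/20)) = √(8574 + √30/20)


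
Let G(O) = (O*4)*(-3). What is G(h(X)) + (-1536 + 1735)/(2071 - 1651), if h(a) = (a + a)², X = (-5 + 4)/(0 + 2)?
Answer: -4841/420 ≈ -11.526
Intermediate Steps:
X = -½ (X = -1/2 = -1*½ = -½ ≈ -0.50000)
h(a) = 4*a² (h(a) = (2*a)² = 4*a²)
G(O) = -12*O (G(O) = (4*O)*(-3) = -12*O)
G(h(X)) + (-1536 + 1735)/(2071 - 1651) = -48*(-½)² + (-1536 + 1735)/(2071 - 1651) = -48/4 + 199/420 = -12*1 + 199*(1/420) = -12 + 199/420 = -4841/420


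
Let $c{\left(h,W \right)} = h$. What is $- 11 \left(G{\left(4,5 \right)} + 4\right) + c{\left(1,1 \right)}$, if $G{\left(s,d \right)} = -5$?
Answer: $12$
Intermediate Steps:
$- 11 \left(G{\left(4,5 \right)} + 4\right) + c{\left(1,1 \right)} = - 11 \left(-5 + 4\right) + 1 = \left(-11\right) \left(-1\right) + 1 = 11 + 1 = 12$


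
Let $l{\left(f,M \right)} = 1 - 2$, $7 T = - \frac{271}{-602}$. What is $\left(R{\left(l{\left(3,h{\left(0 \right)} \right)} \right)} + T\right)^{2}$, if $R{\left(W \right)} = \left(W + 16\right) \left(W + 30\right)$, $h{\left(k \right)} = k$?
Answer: $\frac{3361212556321}{17757796} \approx 1.8928 \cdot 10^{5}$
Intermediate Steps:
$T = \frac{271}{4214}$ ($T = \frac{\left(-271\right) \frac{1}{-602}}{7} = \frac{\left(-271\right) \left(- \frac{1}{602}\right)}{7} = \frac{1}{7} \cdot \frac{271}{602} = \frac{271}{4214} \approx 0.064309$)
$l{\left(f,M \right)} = -1$
$R{\left(W \right)} = \left(16 + W\right) \left(30 + W\right)$
$\left(R{\left(l{\left(3,h{\left(0 \right)} \right)} \right)} + T\right)^{2} = \left(\left(480 + \left(-1\right)^{2} + 46 \left(-1\right)\right) + \frac{271}{4214}\right)^{2} = \left(\left(480 + 1 - 46\right) + \frac{271}{4214}\right)^{2} = \left(435 + \frac{271}{4214}\right)^{2} = \left(\frac{1833361}{4214}\right)^{2} = \frac{3361212556321}{17757796}$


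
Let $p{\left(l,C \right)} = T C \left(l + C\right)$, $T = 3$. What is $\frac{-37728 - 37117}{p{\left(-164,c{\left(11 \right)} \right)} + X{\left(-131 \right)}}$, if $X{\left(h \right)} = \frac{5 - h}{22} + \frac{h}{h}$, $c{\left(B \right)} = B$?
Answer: $\frac{164659}{11092} \approx 14.845$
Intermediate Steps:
$p{\left(l,C \right)} = 3 C \left(C + l\right)$ ($p{\left(l,C \right)} = 3 C \left(l + C\right) = 3 C \left(C + l\right)$)
$X{\left(h \right)} = \frac{27}{22} - \frac{h}{22}$ ($X{\left(h \right)} = \left(5 - h\right) \frac{1}{22} + 1 = \left(\frac{5}{22} - \frac{h}{22}\right) + 1 = \frac{27}{22} - \frac{h}{22}$)
$\frac{-37728 - 37117}{p{\left(-164,c{\left(11 \right)} \right)} + X{\left(-131 \right)}} = \frac{-37728 - 37117}{3 \cdot 11 \left(11 - 164\right) + \left(\frac{27}{22} - - \frac{131}{22}\right)} = - \frac{74845}{3 \cdot 11 \left(-153\right) + \left(\frac{27}{22} + \frac{131}{22}\right)} = - \frac{74845}{-5049 + \frac{79}{11}} = - \frac{74845}{- \frac{55460}{11}} = \left(-74845\right) \left(- \frac{11}{55460}\right) = \frac{164659}{11092}$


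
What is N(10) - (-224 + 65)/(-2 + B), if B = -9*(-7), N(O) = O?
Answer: 769/61 ≈ 12.607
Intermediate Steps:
B = 63
N(10) - (-224 + 65)/(-2 + B) = 10 - (-224 + 65)/(-2 + 63) = 10 - (-159)/61 = 10 - 1*(-159/61) = 10 + 159/61 = 769/61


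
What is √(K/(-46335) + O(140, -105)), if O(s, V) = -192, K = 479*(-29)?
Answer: I*√411567347715/46335 ≈ 13.846*I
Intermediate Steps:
K = -13891
√(K/(-46335) + O(140, -105)) = √(-13891/(-46335) - 192) = √(-13891*(-1/46335) - 192) = √(13891/46335 - 192) = √(-8882429/46335) = I*√411567347715/46335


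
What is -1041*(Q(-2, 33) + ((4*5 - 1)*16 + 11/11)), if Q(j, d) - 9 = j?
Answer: -324792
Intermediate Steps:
Q(j, d) = 9 + j
-1041*(Q(-2, 33) + ((4*5 - 1)*16 + 11/11)) = -1041*((9 - 2) + ((4*5 - 1)*16 + 11/11)) = -1041*(7 + ((20 - 1)*16 + 11*(1/11))) = -1041*(7 + (19*16 + 1)) = -1041*(7 + (304 + 1)) = -1041*(7 + 305) = -1041*312 = -324792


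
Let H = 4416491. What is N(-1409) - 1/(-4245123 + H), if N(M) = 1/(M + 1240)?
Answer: -171537/28961192 ≈ -0.0059230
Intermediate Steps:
N(M) = 1/(1240 + M)
N(-1409) - 1/(-4245123 + H) = 1/(1240 - 1409) - 1/(-4245123 + 4416491) = 1/(-169) - 1/171368 = -1/169 - 1*1/171368 = -1/169 - 1/171368 = -171537/28961192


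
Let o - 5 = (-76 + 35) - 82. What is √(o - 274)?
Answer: 14*I*√2 ≈ 19.799*I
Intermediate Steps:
o = -118 (o = 5 + ((-76 + 35) - 82) = 5 + (-41 - 82) = 5 - 123 = -118)
√(o - 274) = √(-118 - 274) = √(-392) = 14*I*√2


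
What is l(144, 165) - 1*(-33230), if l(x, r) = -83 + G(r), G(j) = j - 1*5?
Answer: 33307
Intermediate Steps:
G(j) = -5 + j (G(j) = j - 5 = -5 + j)
l(x, r) = -88 + r (l(x, r) = -83 + (-5 + r) = -88 + r)
l(144, 165) - 1*(-33230) = (-88 + 165) - 1*(-33230) = 77 + 33230 = 33307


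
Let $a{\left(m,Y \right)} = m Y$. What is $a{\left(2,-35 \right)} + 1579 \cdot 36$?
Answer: $56774$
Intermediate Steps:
$a{\left(m,Y \right)} = Y m$
$a{\left(2,-35 \right)} + 1579 \cdot 36 = \left(-35\right) 2 + 1579 \cdot 36 = -70 + 56844 = 56774$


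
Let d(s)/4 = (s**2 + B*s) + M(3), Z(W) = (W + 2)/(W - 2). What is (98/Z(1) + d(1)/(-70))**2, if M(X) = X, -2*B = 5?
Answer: 11826721/11025 ≈ 1072.7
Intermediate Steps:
B = -5/2 (B = -1/2*5 = -5/2 ≈ -2.5000)
Z(W) = (2 + W)/(-2 + W)
d(s) = 12 - 10*s + 4*s**2 (d(s) = 4*((s**2 - 5*s/2) + 3) = 4*(3 + s**2 - 5*s/2) = 12 - 10*s + 4*s**2)
(98/Z(1) + d(1)/(-70))**2 = (98/(((2 + 1)/(-2 + 1))) + (12 - 10*1 + 4*1**2)/(-70))**2 = (98/((3/(-1))) + (12 - 10 + 4*1)*(-1/70))**2 = (98/((-1*3)) + (12 - 10 + 4)*(-1/70))**2 = (98/(-3) + 6*(-1/70))**2 = (98*(-1/3) - 3/35)**2 = (-98/3 - 3/35)**2 = (-3439/105)**2 = 11826721/11025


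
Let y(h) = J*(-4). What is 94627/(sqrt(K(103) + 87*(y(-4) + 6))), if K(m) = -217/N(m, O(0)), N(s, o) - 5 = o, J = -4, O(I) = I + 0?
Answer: 94627*sqrt(46765)/9353 ≈ 2187.9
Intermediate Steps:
O(I) = I
N(s, o) = 5 + o
y(h) = 16 (y(h) = -4*(-4) = 16)
K(m) = -217/5 (K(m) = -217/(5 + 0) = -217/5)
94627/(sqrt(K(103) + 87*(y(-4) + 6))) = 94627/(sqrt(-217/5 + 87*(16 + 6))) = 94627/(sqrt(-217/5 + 87*22)) = 94627/(sqrt(-217/5 + 1914)) = 94627/(sqrt(9353/5)) = 94627/((sqrt(46765)/5)) = 94627*(sqrt(46765)/9353) = 94627*sqrt(46765)/9353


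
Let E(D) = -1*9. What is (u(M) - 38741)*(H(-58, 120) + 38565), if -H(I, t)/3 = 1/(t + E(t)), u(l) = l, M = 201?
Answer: -54992880160/37 ≈ -1.4863e+9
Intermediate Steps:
E(D) = -9
H(I, t) = -3/(-9 + t) (H(I, t) = -3/(t - 9) = -3/(-9 + t))
(u(M) - 38741)*(H(-58, 120) + 38565) = (201 - 38741)*(-3/(-9 + 120) + 38565) = -38540*(-3/111 + 38565) = -38540*(-3*1/111 + 38565) = -38540*(-1/37 + 38565) = -38540*1426904/37 = -54992880160/37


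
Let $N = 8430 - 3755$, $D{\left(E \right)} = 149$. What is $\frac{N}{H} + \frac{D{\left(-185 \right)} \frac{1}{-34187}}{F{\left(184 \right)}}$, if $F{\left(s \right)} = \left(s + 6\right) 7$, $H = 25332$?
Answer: $\frac{106281222391}{575906680860} \approx 0.18455$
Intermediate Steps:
$F{\left(s \right)} = 42 + 7 s$ ($F{\left(s \right)} = \left(6 + s\right) 7 = 42 + 7 s$)
$N = 4675$ ($N = 8430 - 3755 = 4675$)
$\frac{N}{H} + \frac{D{\left(-185 \right)} \frac{1}{-34187}}{F{\left(184 \right)}} = \frac{4675}{25332} + \frac{149 \frac{1}{-34187}}{42 + 7 \cdot 184} = 4675 \cdot \frac{1}{25332} + \frac{149 \left(- \frac{1}{34187}\right)}{42 + 1288} = \frac{4675}{25332} - \frac{149}{34187 \cdot 1330} = \frac{4675}{25332} - \frac{149}{45468710} = \frac{106281222391}{575906680860}$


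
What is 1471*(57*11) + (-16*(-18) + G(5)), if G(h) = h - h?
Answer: 922605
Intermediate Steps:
G(h) = 0
1471*(57*11) + (-16*(-18) + G(5)) = 1471*(57*11) + (-16*(-18) + 0) = 1471*627 + (288 + 0) = 922317 + 288 = 922605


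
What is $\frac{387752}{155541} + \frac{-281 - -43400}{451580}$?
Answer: $\frac{181807820539}{70239204780} \approx 2.5884$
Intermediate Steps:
$\frac{387752}{155541} + \frac{-281 - -43400}{451580} = 387752 \cdot \frac{1}{155541} + \left(-281 + 43400\right) \frac{1}{451580} = \frac{387752}{155541} + 43119 \cdot \frac{1}{451580} = \frac{387752}{155541} + \frac{43119}{451580} = \frac{181807820539}{70239204780}$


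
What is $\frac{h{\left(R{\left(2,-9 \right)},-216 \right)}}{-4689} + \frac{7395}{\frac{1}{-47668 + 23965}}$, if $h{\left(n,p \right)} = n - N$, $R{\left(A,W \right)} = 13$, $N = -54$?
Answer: $- \frac{821905199032}{4689} \approx -1.7528 \cdot 10^{8}$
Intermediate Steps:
$h{\left(n,p \right)} = 54 + n$ ($h{\left(n,p \right)} = n - -54 = n + 54 = 54 + n$)
$\frac{h{\left(R{\left(2,-9 \right)},-216 \right)}}{-4689} + \frac{7395}{\frac{1}{-47668 + 23965}} = \frac{54 + 13}{-4689} + \frac{7395}{\frac{1}{-47668 + 23965}} = 67 \left(- \frac{1}{4689}\right) + \frac{7395}{\frac{1}{-23703}} = - \frac{67}{4689} + \frac{7395}{- \frac{1}{23703}} = - \frac{67}{4689} + 7395 \left(-23703\right) = - \frac{67}{4689} - 175283685 = - \frac{821905199032}{4689}$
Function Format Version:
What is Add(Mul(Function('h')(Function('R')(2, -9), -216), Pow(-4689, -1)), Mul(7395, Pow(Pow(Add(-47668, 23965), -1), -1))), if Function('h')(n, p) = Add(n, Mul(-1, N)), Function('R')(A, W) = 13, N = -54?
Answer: Rational(-821905199032, 4689) ≈ -1.7528e+8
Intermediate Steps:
Function('h')(n, p) = Add(54, n) (Function('h')(n, p) = Add(n, Mul(-1, -54)) = Add(n, 54) = Add(54, n))
Add(Mul(Function('h')(Function('R')(2, -9), -216), Pow(-4689, -1)), Mul(7395, Pow(Pow(Add(-47668, 23965), -1), -1))) = Add(Mul(Add(54, 13), Pow(-4689, -1)), Mul(7395, Pow(Pow(Add(-47668, 23965), -1), -1))) = Add(Mul(67, Rational(-1, 4689)), Mul(7395, Pow(Pow(-23703, -1), -1))) = Add(Rational(-67, 4689), Mul(7395, Pow(Rational(-1, 23703), -1))) = Add(Rational(-67, 4689), Mul(7395, -23703)) = Add(Rational(-67, 4689), -175283685) = Rational(-821905199032, 4689)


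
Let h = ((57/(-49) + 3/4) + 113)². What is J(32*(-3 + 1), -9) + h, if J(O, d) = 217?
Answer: 495288761/38416 ≈ 12893.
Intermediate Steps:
h = 486952489/38416 (h = ((57*(-1/49) + 3*(¼)) + 113)² = ((-57/49 + ¾) + 113)² = (-81/196 + 113)² = (22067/196)² = 486952489/38416 ≈ 12676.)
J(32*(-3 + 1), -9) + h = 217 + 486952489/38416 = 495288761/38416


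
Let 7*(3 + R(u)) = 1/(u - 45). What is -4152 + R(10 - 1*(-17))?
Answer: -523531/126 ≈ -4155.0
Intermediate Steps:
R(u) = -3 + 1/(7*(-45 + u)) (R(u) = -3 + 1/(7*(u - 45)) = -3 + 1/(7*(-45 + u)))
-4152 + R(10 - 1*(-17)) = -4152 + (946 - 21*(10 - 1*(-17)))/(7*(-45 + (10 - 1*(-17)))) = -4152 + (946 - 21*(10 + 17))/(7*(-45 + (10 + 17))) = -4152 + (946 - 21*27)/(7*(-45 + 27)) = -4152 + (⅐)*(946 - 567)/(-18) = -4152 + (⅐)*(-1/18)*379 = -4152 - 379/126 = -523531/126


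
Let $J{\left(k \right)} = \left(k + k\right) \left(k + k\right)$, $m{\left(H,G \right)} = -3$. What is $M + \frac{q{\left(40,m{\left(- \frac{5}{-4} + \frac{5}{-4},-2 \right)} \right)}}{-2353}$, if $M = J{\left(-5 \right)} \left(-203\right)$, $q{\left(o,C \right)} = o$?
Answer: $- \frac{47765940}{2353} \approx -20300.0$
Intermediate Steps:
$J{\left(k \right)} = 4 k^{2}$ ($J{\left(k \right)} = 2 k 2 k = 4 k^{2}$)
$M = -20300$ ($M = 4 \left(-5\right)^{2} \left(-203\right) = 4 \cdot 25 \left(-203\right) = 100 \left(-203\right) = -20300$)
$M + \frac{q{\left(40,m{\left(- \frac{5}{-4} + \frac{5}{-4},-2 \right)} \right)}}{-2353} = -20300 + \frac{40}{-2353} = -20300 + 40 \left(- \frac{1}{2353}\right) = -20300 - \frac{40}{2353} = - \frac{47765940}{2353}$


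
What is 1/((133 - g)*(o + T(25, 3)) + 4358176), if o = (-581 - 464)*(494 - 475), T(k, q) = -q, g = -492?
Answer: -1/8053074 ≈ -1.2418e-7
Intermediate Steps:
o = -19855 (o = -1045*19 = -19855)
1/((133 - g)*(o + T(25, 3)) + 4358176) = 1/((133 - 1*(-492))*(-19855 - 1*3) + 4358176) = 1/((133 + 492)*(-19855 - 3) + 4358176) = 1/(625*(-19858) + 4358176) = 1/(-12411250 + 4358176) = 1/(-8053074) = -1/8053074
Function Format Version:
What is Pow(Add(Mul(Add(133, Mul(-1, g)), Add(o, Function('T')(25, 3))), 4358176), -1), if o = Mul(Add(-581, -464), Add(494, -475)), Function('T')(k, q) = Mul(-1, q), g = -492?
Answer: Rational(-1, 8053074) ≈ -1.2418e-7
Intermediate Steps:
o = -19855 (o = Mul(-1045, 19) = -19855)
Pow(Add(Mul(Add(133, Mul(-1, g)), Add(o, Function('T')(25, 3))), 4358176), -1) = Pow(Add(Mul(Add(133, Mul(-1, -492)), Add(-19855, Mul(-1, 3))), 4358176), -1) = Pow(Add(Mul(Add(133, 492), Add(-19855, -3)), 4358176), -1) = Pow(Add(Mul(625, -19858), 4358176), -1) = Pow(Add(-12411250, 4358176), -1) = Pow(-8053074, -1) = Rational(-1, 8053074)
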